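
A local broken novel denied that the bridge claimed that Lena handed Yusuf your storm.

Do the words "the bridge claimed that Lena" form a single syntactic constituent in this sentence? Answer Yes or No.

No

"the" belongs to the noun phrase "the bridge" while "Lena" belongs to the verb phrase "claimed that Lena handed Yusuf your storm"; a span that runs across that boundary is not a single phrase.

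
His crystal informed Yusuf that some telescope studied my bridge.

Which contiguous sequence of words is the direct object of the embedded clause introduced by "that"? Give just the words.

my bridge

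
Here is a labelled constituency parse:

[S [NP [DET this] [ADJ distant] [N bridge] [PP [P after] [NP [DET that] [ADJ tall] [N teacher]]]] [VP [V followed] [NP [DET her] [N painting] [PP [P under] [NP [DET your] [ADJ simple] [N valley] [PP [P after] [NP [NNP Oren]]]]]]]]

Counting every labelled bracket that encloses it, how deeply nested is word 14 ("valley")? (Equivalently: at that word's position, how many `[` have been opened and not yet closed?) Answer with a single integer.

6

The word sits inside N, which is inside NP, inside PP, inside NP, inside VP, inside S — 6 brackets in all.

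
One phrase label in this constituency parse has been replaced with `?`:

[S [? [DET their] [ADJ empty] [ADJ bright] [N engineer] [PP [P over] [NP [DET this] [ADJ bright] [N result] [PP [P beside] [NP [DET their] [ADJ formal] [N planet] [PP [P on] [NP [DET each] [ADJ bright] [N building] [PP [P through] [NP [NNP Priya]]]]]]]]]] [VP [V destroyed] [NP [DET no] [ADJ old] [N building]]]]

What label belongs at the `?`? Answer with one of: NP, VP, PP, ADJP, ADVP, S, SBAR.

NP

The `?` node immediately contains: DET 'their', ADJ 'empty', ADJ 'bright', N 'engineer', PP. That is the internal structure of a noun phrase, so the label is NP.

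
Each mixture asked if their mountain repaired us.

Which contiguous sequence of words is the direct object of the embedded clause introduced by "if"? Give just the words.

us

The verb of the embedded clause introduced by "if" is "repaired"; its direct object is the NP "us".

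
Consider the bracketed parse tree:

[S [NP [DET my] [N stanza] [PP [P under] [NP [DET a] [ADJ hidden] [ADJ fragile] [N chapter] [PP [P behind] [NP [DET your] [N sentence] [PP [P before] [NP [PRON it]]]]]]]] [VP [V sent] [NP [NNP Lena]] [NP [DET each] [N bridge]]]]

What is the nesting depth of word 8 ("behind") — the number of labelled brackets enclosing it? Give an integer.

6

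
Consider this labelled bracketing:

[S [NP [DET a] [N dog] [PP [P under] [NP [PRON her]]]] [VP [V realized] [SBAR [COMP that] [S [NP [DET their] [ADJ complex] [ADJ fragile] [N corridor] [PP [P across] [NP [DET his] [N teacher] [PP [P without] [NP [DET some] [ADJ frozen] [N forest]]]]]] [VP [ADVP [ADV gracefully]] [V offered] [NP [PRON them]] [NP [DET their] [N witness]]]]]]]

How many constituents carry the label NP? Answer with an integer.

The NP constituents are: [NP a dog under her]; [NP her]; [NP their complex fragile corridor across his teacher without some frozen forest]; [NP his teacher without some frozen forest]; [NP some frozen forest]; [NP them] …. Total: 7.

7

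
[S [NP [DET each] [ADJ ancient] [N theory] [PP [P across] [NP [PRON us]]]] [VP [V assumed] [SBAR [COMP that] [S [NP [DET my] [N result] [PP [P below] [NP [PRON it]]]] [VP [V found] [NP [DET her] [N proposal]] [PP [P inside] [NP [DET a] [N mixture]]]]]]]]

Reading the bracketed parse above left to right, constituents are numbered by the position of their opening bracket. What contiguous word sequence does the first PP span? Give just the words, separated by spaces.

across us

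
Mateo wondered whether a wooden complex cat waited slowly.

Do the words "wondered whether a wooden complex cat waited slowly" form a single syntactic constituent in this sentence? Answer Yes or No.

Yes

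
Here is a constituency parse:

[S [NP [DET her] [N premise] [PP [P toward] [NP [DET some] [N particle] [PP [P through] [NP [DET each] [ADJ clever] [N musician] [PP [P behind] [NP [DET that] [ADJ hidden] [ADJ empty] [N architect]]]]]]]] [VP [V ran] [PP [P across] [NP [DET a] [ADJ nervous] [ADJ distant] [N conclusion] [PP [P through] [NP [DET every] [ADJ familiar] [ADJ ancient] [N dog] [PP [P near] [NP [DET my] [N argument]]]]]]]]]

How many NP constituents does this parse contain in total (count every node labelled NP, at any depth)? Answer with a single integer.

7

Listing each NP by its span: [NP her premise toward some particle through each clever musician behind that hidden empty architect]; [NP some particle through each clever musician behind that hidden empty architect]; [NP each clever musician behind that hidden empty architect]; [NP that hidden empty architect]; [NP a nervous distant conclusion through every familiar ancient dog near my argument]; [NP every familiar ancient dog near my argument] … — that makes 7.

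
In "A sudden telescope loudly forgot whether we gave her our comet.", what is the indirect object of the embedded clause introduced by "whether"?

her

The verb of the embedded clause introduced by "whether" is "gave"; its indirect object is the NP "her".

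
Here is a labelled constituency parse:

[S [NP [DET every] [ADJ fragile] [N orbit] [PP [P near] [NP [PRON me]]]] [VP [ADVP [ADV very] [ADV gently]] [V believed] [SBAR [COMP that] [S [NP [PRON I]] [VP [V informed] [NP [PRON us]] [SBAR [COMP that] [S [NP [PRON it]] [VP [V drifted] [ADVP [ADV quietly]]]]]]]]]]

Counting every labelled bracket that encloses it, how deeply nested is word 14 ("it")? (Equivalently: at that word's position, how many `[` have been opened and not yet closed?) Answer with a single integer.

9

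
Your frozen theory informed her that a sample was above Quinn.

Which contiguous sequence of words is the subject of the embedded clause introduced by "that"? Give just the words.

The subject of the embedded clause introduced by "that" is the NP immediately before the verb "was": "a sample".

a sample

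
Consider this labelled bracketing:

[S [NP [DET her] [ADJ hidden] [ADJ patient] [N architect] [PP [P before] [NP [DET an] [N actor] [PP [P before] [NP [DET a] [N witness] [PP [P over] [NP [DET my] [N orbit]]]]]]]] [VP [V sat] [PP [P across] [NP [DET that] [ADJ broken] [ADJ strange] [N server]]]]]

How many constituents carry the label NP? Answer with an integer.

Scanning left to right, an opening `[NP` appears at word positions 1, 6, 9, 12, 16 — 5 in total.

5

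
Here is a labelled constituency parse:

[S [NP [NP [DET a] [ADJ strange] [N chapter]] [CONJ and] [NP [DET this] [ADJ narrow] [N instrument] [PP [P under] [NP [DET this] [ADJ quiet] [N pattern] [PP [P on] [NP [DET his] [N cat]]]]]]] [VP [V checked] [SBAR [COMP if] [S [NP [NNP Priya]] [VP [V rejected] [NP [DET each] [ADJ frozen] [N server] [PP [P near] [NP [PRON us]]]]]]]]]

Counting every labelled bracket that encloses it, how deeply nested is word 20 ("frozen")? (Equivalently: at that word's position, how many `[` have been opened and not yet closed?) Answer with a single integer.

7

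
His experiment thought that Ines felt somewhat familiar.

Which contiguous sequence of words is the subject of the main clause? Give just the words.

his experiment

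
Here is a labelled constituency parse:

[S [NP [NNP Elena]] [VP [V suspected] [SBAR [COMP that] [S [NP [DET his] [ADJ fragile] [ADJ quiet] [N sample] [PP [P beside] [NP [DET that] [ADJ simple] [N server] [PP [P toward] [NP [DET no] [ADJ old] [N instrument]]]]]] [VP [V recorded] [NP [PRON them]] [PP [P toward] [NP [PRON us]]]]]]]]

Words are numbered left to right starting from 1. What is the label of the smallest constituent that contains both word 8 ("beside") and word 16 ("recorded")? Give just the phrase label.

S

Word 8 lies under S → VP → SBAR → S → NP → PP → P; word 16 lies under S → VP → SBAR → S → VP → V. The lowest shared node is the S.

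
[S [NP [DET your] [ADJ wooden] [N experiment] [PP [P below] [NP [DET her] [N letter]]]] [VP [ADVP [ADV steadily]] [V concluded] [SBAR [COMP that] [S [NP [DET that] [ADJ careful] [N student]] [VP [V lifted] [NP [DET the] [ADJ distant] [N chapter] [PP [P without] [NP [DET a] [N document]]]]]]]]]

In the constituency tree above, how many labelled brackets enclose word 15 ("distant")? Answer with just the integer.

Counting open brackets not yet closed at "distant": [S [VP [SBAR [S [VP [NP [ADJ = 7.

7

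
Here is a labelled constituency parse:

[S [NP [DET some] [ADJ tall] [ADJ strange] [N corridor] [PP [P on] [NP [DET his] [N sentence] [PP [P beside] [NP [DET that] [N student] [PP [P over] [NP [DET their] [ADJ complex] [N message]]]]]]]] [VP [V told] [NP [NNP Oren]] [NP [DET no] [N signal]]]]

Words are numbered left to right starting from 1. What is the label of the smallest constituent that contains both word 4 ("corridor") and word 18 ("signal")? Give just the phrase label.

S

The smallest bracket enclosing both words is [S some tall strange corridor on his sentence beside that student over their complex message told Oren no signal], so the label is S.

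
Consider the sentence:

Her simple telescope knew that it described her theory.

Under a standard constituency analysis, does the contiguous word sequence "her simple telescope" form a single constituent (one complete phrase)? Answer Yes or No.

Yes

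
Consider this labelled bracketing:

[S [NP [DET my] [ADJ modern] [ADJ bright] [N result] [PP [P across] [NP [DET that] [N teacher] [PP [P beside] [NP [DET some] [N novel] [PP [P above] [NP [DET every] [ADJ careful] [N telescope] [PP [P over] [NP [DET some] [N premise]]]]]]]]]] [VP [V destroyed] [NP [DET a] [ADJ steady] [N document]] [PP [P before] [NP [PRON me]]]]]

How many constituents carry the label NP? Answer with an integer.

7

Listing each NP by its span: [NP my modern bright result across that teacher beside some novel above every careful telescope over some premise]; [NP that teacher beside some novel above every careful telescope over some premise]; [NP some novel above every careful telescope over some premise]; [NP every careful telescope over some premise]; [NP some premise]; [NP a steady document] … — that makes 7.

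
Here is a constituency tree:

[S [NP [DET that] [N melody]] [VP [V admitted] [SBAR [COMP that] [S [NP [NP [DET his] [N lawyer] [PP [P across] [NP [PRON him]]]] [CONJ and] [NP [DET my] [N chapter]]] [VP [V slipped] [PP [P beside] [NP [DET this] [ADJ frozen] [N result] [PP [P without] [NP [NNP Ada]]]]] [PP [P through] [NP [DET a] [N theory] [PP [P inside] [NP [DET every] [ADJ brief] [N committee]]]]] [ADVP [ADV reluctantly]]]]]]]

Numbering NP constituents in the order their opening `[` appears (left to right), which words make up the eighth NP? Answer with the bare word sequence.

a theory inside every brief committee

Opening `[NP` markers occur at word positions 1, 5, 5, 8, 10, 14, 18, 20, 23; the eighth of these opens the constituent [NP a theory inside every brief committee].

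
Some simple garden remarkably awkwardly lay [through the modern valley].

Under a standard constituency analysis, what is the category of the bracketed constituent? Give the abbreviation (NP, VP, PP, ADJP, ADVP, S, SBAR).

The span is built around the preposition "through" — a prepositional phrase (PP).

PP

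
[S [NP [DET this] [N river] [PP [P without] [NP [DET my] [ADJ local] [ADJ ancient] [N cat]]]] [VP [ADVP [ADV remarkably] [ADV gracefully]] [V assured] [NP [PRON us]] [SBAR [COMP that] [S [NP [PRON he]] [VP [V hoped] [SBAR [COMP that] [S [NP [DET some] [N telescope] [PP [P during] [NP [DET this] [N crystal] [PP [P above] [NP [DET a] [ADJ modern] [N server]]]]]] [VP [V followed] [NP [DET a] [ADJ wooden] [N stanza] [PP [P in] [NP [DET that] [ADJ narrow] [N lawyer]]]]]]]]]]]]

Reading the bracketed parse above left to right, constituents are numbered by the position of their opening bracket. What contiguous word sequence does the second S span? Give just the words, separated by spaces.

he hoped that some telescope during this crystal above a modern server followed a wooden stanza in that narrow lawyer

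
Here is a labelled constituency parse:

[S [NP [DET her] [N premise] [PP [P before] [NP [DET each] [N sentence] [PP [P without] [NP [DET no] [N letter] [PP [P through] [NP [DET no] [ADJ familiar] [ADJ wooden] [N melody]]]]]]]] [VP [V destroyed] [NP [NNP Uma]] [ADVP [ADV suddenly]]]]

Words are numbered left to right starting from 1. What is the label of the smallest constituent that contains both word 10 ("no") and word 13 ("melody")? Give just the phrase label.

NP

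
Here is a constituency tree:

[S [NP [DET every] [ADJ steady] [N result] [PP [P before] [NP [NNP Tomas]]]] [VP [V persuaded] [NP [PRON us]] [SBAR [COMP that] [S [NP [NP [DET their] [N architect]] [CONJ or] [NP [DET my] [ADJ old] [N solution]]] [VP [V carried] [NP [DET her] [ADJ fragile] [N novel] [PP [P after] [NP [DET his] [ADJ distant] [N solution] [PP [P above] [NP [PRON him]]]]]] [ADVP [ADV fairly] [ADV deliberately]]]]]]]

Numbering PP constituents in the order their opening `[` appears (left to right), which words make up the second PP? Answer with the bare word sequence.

after his distant solution above him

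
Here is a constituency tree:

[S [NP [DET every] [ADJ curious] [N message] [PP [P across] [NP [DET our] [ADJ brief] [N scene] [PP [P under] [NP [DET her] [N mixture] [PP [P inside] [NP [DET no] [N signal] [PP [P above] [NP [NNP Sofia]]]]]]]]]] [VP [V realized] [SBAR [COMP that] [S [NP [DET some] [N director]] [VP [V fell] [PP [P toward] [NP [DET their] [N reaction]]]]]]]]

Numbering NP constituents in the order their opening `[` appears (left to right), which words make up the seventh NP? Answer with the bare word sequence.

their reaction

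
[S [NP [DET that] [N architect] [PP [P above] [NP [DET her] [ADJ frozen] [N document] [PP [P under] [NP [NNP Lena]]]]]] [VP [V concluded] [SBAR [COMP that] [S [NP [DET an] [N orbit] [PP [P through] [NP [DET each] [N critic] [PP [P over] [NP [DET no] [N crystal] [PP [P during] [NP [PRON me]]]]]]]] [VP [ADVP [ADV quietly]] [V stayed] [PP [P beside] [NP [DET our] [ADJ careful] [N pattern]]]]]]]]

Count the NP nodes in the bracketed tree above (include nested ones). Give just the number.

8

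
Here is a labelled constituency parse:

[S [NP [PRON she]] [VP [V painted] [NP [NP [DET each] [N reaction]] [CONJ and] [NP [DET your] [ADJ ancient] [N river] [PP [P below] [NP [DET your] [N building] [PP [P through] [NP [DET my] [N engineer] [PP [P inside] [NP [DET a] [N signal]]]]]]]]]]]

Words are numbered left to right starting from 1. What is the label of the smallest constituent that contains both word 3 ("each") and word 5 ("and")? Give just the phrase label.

Both words fall inside [NP each reaction and your ancient river below your building through my engineer inside a signal] (words 3–17), and no smaller constituent contains them both. Label: NP.

NP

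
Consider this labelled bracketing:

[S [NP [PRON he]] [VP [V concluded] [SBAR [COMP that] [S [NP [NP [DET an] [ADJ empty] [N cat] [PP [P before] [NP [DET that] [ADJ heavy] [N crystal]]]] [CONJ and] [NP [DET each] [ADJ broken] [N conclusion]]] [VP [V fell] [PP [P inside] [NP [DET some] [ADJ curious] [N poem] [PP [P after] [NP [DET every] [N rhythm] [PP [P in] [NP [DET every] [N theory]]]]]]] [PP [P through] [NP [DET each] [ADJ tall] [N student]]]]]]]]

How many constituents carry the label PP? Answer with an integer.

5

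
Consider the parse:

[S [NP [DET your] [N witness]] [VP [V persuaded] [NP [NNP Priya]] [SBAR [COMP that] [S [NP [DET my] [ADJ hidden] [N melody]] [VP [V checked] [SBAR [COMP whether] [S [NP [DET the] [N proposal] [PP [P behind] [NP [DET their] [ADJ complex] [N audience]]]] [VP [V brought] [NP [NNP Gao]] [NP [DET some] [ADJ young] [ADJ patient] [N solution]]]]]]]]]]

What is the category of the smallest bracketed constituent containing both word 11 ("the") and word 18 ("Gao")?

Word 11 lies under S → VP → SBAR → S → VP → SBAR → S → NP → DET; word 18 lies under S → VP → SBAR → S → VP → SBAR → S → VP → NP → NNP. The lowest shared node is the S.

S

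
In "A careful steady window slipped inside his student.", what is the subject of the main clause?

"a careful steady window" is the NP that combines with the VP headed by "slipped" to form the main clause — the subject.

a careful steady window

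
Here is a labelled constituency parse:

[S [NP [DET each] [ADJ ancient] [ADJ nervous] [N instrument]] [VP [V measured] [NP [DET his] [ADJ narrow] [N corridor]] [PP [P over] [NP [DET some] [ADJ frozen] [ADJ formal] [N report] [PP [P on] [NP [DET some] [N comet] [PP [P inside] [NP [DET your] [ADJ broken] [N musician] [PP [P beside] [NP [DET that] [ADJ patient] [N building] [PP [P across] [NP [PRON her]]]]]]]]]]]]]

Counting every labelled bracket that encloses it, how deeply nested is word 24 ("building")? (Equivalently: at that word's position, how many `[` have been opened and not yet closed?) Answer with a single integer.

11

The word sits inside N, which is inside NP, inside PP, inside NP, inside PP, inside NP, inside PP, inside NP, inside PP, inside VP, inside S — 11 brackets in all.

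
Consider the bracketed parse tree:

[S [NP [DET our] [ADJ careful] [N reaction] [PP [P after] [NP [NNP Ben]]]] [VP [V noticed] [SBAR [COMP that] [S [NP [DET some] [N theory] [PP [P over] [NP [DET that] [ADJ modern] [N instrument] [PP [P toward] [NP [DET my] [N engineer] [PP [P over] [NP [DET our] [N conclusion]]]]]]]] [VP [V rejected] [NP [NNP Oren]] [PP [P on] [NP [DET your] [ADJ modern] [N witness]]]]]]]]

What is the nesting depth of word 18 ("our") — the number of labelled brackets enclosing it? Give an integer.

Path from the root down to the word: S → VP → SBAR → S → NP → PP → NP → PP → NP → PP → NP → DET. That is 12 enclosing brackets.

12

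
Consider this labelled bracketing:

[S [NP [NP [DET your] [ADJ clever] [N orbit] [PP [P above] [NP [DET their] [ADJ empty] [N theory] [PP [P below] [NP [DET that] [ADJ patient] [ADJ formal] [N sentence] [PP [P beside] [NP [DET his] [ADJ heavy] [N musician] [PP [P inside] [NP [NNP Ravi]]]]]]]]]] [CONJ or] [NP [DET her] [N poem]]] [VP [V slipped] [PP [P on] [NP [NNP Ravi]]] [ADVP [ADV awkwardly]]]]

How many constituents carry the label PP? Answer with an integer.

5

Listing each PP by its span: [PP above their empty theory below that patient formal sentence beside his heavy musician inside Ravi]; [PP below that patient formal sentence beside his heavy musician inside Ravi]; [PP beside his heavy musician inside Ravi]; [PP inside Ravi]; [PP on Ravi] — that makes 5.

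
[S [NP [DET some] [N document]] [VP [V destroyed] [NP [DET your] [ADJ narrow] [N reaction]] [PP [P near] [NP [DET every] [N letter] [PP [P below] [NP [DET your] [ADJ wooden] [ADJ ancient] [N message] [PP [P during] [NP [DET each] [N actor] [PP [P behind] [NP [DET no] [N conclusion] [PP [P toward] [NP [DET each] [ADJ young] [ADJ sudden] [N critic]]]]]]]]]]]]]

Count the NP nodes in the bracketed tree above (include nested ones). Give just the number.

Scanning left to right, an opening `[NP` appears at word positions 1, 4, 8, 11, 16, 19, 22 — 7 in total.

7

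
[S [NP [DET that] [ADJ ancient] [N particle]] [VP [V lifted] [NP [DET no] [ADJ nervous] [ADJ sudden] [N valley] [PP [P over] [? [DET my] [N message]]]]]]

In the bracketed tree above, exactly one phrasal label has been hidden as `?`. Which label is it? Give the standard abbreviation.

NP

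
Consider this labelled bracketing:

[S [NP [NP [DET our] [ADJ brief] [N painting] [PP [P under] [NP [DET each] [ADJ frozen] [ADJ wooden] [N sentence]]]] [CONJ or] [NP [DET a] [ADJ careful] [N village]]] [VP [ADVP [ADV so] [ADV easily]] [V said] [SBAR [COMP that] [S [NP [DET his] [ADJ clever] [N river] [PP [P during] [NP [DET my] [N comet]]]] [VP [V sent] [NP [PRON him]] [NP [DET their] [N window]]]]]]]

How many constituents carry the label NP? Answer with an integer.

8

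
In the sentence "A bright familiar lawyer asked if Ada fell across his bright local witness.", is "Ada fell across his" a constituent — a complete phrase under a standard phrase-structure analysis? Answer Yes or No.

The sequence begins inside the noun phrase "Ada" and ends inside the verb phrase "fell across his bright local witness"; it crosses a phrase boundary, so no single node in the tree spans exactly those words.

No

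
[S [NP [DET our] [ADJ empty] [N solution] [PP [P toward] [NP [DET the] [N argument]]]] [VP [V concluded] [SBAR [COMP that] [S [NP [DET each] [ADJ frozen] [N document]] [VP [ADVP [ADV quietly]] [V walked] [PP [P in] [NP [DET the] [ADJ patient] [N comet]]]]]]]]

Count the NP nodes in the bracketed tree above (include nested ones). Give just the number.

Listing each NP by its span: [NP our empty solution toward the argument]; [NP the argument]; [NP each frozen document]; [NP the patient comet] — that makes 4.

4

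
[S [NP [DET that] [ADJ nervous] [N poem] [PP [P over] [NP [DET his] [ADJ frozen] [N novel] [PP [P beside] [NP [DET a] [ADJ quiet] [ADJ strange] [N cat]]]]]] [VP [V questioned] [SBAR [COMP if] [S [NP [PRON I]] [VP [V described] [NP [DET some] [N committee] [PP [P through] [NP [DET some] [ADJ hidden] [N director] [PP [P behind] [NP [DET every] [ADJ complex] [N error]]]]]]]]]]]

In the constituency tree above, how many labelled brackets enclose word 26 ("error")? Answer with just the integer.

11

Path from the root down to the word: S → VP → SBAR → S → VP → NP → PP → NP → PP → NP → N. That is 11 enclosing brackets.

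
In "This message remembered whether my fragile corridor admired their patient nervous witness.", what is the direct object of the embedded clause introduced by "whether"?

their patient nervous witness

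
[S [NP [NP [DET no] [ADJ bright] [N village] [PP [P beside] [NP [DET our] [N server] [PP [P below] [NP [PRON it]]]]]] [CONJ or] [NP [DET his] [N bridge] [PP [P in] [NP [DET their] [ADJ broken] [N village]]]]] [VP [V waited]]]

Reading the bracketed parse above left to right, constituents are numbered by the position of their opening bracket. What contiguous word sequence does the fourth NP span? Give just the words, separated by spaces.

it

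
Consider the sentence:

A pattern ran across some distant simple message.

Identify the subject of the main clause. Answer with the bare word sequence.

a pattern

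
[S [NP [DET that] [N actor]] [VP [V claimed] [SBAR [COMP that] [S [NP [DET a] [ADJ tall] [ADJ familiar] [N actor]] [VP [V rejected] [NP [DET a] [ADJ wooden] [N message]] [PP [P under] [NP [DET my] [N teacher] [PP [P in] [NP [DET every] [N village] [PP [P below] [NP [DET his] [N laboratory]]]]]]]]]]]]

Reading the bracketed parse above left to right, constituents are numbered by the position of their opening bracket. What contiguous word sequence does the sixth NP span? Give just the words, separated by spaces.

his laboratory

In left-to-right order the NP constituents are "that actor"; "a tall familiar actor"; "a wooden message"; "my teacher in every village below his laboratory"; "every village below his laboratory"; "his laboratory". Number 6 is "his laboratory".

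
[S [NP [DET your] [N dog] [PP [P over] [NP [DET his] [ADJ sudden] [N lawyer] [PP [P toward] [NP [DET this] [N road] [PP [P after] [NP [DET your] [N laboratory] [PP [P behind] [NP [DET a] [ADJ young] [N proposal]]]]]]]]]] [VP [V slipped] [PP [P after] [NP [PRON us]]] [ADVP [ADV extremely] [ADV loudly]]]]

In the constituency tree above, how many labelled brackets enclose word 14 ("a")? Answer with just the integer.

11

Path from the root down to the word: S → NP → PP → NP → PP → NP → PP → NP → PP → NP → DET. That is 11 enclosing brackets.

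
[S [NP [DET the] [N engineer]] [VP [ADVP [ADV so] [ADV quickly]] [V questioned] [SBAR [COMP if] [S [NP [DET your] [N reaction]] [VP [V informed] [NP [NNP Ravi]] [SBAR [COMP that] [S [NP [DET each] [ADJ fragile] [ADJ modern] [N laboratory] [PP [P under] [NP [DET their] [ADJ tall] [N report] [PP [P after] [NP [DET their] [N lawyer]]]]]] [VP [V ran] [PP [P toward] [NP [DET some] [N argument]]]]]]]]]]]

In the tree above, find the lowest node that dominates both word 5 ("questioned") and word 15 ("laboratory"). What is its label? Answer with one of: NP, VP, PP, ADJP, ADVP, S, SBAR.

VP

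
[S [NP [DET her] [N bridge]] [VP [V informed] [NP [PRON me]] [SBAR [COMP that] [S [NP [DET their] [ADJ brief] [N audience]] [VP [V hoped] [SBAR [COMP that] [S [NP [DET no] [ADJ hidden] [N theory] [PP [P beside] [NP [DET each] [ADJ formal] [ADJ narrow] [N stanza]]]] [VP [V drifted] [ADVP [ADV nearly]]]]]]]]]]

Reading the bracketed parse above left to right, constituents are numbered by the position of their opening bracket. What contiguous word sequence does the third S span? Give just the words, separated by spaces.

Opening `[S` markers occur at word positions 1, 6, 11; the third of these opens the constituent [S no hidden theory beside each formal narrow stanza drifted nearly].

no hidden theory beside each formal narrow stanza drifted nearly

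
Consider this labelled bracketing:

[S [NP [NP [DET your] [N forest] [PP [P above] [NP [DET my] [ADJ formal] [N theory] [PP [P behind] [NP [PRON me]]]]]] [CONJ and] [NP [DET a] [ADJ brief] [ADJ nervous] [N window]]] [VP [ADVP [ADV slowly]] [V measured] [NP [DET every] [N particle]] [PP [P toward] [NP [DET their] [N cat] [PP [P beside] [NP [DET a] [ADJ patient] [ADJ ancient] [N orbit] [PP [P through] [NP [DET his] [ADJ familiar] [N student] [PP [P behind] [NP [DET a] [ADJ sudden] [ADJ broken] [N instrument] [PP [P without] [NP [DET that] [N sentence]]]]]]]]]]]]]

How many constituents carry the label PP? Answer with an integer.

7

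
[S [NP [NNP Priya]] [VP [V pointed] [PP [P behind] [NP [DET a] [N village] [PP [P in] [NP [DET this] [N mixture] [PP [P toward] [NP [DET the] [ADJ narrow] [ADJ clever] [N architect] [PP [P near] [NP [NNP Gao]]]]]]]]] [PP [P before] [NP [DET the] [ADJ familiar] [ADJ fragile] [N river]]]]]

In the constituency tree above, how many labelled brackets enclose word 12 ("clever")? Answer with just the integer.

9

The word sits inside ADJ, which is inside NP, inside PP, inside NP, inside PP, inside NP, inside PP, inside VP, inside S — 9 brackets in all.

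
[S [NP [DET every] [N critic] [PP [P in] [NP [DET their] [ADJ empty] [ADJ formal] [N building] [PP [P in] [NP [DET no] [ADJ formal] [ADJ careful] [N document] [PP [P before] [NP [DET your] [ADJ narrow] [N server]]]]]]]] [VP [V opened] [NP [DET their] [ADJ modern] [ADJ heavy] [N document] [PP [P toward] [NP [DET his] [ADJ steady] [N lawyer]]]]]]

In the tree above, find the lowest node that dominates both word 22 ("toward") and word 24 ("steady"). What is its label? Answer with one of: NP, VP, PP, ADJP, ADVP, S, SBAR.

PP

The smallest bracket enclosing both words is [PP toward his steady lawyer], so the label is PP.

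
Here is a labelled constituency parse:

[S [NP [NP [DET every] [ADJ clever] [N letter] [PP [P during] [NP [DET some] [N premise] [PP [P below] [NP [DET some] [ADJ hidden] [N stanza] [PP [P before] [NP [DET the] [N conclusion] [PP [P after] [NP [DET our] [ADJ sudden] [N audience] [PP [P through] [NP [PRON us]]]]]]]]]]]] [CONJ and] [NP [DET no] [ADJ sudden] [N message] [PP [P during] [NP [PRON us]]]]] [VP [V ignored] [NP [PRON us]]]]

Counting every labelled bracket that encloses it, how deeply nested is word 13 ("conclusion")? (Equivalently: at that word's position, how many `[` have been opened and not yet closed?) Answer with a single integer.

Counting open brackets not yet closed at "conclusion": [S [NP [NP [PP [NP [PP [NP [PP [NP [N = 10.

10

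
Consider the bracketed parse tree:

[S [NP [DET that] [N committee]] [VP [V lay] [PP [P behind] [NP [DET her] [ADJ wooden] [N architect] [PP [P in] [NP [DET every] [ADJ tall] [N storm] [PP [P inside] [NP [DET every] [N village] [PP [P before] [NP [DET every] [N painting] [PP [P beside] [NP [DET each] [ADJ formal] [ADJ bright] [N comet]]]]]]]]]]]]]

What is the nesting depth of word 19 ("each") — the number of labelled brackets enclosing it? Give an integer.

Path from the root down to the word: S → VP → PP → NP → PP → NP → PP → NP → PP → NP → PP → NP → DET. That is 13 enclosing brackets.

13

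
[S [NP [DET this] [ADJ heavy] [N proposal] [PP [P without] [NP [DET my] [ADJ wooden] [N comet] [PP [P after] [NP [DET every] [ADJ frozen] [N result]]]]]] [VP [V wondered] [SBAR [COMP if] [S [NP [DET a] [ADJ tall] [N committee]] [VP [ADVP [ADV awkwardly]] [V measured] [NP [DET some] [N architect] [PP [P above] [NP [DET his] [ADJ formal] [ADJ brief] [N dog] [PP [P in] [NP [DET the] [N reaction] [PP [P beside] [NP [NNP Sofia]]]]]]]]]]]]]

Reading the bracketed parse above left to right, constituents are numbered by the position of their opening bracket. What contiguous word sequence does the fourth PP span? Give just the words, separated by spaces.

in the reaction beside Sofia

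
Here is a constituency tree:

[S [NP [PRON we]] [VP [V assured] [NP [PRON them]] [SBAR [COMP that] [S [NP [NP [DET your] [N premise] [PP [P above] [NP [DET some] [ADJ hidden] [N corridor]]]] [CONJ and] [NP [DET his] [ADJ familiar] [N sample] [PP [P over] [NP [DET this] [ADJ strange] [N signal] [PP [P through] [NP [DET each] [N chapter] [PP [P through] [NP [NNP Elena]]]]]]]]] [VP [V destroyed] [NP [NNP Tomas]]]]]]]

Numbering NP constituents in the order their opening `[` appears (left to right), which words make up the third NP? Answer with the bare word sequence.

In left-to-right order the NP constituents are "we"; "them"; "your premise above some hidden corridor and his familiar sample over this strange signal through each chapter through Elena"; "your premise above some hidden corridor"; "some hidden corridor"; "his familiar sample over this strange signal through each chapter through Elena"; "this strange signal through each chapter through Elena"; "each chapter through Elena"; "Elena"; "Tomas". Number 3 is "your premise above some hidden corridor and his familiar sample over this strange signal through each chapter through Elena".

your premise above some hidden corridor and his familiar sample over this strange signal through each chapter through Elena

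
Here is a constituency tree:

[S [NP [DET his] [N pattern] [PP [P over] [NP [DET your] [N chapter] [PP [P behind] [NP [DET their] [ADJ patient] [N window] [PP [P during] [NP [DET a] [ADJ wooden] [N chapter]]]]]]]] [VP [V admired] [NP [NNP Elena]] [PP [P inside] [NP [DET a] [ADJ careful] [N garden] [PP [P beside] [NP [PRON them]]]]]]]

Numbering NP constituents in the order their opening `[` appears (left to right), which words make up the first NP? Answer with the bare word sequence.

his pattern over your chapter behind their patient window during a wooden chapter

In left-to-right order the NP constituents are "his pattern over your chapter behind their patient window during a wooden chapter"; "your chapter behind their patient window during a wooden chapter"; "their patient window during a wooden chapter"; "a wooden chapter"; "Elena"; "a careful garden beside them"; "them". Number 1 is "his pattern over your chapter behind their patient window during a wooden chapter".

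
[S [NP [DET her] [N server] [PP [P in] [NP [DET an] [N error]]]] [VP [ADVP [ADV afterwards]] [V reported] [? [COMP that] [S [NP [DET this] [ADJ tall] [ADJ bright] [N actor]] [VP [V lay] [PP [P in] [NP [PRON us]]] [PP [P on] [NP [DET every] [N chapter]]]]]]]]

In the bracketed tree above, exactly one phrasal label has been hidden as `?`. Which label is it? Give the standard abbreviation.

The `?` node immediately contains: COMP 'that', S. That is the internal structure of a subordinate clause, so the label is SBAR.

SBAR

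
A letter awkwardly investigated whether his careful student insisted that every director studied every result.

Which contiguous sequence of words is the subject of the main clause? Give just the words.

a letter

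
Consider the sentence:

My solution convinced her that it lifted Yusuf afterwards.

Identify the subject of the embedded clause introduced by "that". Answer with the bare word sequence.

"it" is the NP that combines with the VP headed by "lifted" to form the embedded clause introduced by "that" — the subject.

it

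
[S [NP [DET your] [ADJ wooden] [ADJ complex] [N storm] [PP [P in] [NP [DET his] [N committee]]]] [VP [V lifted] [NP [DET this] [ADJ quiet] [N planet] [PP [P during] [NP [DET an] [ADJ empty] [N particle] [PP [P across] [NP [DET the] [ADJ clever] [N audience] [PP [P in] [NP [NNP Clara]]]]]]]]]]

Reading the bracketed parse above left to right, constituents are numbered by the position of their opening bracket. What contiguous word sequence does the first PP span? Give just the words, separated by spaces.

in his committee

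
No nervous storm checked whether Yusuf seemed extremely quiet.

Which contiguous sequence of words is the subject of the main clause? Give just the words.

"no nervous storm" is the NP that combines with the VP headed by "checked" to form the main clause — the subject.

no nervous storm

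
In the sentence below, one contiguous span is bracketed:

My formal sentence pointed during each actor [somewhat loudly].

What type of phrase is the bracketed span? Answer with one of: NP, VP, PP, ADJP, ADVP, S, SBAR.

ADVP

"loudly" is the head of the bracketed span, so the span is an adverb phrase: ADVP.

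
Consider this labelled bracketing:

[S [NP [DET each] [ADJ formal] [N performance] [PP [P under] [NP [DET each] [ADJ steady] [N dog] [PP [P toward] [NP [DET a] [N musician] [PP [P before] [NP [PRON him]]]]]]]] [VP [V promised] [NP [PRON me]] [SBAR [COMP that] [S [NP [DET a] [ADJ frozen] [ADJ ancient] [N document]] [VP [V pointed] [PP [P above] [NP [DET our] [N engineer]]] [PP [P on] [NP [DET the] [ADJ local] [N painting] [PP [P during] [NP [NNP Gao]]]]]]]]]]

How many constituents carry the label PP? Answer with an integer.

6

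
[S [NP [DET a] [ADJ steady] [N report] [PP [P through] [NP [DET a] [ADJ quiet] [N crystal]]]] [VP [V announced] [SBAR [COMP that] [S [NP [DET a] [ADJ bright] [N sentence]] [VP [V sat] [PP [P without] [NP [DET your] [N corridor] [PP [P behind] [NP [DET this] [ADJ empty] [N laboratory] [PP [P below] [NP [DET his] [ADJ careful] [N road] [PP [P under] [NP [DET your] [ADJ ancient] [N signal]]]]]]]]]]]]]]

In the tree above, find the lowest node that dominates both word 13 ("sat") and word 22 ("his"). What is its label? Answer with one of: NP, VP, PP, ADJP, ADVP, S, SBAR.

VP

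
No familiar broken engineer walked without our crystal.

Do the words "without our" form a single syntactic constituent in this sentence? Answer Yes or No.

No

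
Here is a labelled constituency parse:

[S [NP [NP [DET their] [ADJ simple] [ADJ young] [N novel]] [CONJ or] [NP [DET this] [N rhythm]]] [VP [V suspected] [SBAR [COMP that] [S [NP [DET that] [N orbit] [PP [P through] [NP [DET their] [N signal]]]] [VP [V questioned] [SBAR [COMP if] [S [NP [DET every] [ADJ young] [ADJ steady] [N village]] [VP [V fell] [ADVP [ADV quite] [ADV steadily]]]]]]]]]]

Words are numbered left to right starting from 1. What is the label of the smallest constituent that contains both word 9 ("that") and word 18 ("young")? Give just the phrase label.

Both words fall inside [SBAR that that orbit through their signal questioned if every young steady village fell quite steadily] (words 9–23), and no smaller constituent contains them both. Label: SBAR.

SBAR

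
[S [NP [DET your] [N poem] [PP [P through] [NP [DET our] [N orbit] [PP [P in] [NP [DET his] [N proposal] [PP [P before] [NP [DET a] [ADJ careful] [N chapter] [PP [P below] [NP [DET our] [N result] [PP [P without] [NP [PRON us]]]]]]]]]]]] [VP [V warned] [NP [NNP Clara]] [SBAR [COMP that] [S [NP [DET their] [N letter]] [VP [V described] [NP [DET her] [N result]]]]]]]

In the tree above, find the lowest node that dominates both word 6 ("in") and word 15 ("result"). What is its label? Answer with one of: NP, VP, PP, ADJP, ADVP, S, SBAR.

The smallest bracket enclosing both words is [PP in his proposal before a careful chapter below our result without us], so the label is PP.

PP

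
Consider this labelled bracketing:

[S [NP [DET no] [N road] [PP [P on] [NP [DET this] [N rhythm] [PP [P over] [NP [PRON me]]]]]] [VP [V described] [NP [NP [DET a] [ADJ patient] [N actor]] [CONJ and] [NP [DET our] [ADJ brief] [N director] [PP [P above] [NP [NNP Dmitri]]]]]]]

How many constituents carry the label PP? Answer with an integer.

Scanning left to right, an opening `[PP` appears at word positions 3, 6, 16 — 3 in total.

3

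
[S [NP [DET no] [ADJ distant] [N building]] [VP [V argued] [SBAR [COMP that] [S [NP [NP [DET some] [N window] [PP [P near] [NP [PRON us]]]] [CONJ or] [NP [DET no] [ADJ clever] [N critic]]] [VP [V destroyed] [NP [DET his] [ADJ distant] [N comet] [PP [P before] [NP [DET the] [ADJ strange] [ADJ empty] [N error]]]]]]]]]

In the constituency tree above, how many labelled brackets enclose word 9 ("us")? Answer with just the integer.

Counting open brackets not yet closed at "us": [S [VP [SBAR [S [NP [NP [PP [NP [PRON = 9.

9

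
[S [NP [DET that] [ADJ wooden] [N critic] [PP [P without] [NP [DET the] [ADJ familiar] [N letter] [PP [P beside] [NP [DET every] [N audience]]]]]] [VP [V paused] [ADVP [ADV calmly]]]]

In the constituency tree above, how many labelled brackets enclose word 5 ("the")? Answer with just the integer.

Counting open brackets not yet closed at "the": [S [NP [PP [NP [DET = 5.

5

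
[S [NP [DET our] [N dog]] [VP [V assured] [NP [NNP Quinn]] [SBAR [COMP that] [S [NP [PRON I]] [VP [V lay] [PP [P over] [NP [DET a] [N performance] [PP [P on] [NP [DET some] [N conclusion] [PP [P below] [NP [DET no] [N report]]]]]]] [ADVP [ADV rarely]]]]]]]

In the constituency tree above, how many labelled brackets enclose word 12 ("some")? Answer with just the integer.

10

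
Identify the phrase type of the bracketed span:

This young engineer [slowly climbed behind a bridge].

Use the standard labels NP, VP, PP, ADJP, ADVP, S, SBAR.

"climbed" is the head of the bracketed span, so the span is a verb phrase: VP.

VP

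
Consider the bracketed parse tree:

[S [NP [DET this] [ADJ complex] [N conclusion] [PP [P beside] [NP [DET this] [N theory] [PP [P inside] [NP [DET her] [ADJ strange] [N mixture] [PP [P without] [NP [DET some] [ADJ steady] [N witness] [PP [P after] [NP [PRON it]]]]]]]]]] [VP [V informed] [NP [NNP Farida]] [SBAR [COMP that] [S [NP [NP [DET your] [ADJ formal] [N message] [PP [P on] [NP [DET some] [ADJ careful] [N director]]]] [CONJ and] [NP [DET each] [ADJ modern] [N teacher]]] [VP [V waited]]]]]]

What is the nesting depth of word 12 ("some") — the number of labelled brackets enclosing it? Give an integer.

9

Path from the root down to the word: S → NP → PP → NP → PP → NP → PP → NP → DET. That is 9 enclosing brackets.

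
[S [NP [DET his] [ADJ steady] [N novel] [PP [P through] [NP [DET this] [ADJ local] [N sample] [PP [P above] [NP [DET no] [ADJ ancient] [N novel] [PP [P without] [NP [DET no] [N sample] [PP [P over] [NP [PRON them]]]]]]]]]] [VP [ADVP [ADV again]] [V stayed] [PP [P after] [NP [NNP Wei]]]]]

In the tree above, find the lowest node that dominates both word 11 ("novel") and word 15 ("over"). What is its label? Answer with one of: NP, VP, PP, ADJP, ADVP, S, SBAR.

NP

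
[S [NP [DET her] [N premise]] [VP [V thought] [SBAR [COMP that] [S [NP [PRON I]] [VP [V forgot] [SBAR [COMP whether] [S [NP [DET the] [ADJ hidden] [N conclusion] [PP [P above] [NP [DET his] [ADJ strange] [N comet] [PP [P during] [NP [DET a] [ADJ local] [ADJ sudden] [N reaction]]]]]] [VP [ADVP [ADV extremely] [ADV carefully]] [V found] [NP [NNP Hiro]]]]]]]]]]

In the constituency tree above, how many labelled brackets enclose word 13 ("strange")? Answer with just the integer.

11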